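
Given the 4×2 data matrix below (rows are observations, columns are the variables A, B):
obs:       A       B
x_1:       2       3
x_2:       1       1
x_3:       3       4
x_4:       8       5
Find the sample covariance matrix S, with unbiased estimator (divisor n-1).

Step 1 — column means:
  mean(A) = (2 + 1 + 3 + 8) / 4 = 14/4 = 3.5
  mean(B) = (3 + 1 + 4 + 5) / 4 = 13/4 = 3.25

Step 2 — sample covariance S[i,j] = (1/(n-1)) · Σ_k (x_{k,i} - mean_i) · (x_{k,j} - mean_j), with n-1 = 3.
  S[A,A] = ((-1.5)·(-1.5) + (-2.5)·(-2.5) + (-0.5)·(-0.5) + (4.5)·(4.5)) / 3 = 29/3 = 9.6667
  S[A,B] = ((-1.5)·(-0.25) + (-2.5)·(-2.25) + (-0.5)·(0.75) + (4.5)·(1.75)) / 3 = 13.5/3 = 4.5
  S[B,B] = ((-0.25)·(-0.25) + (-2.25)·(-2.25) + (0.75)·(0.75) + (1.75)·(1.75)) / 3 = 8.75/3 = 2.9167

S is symmetric (S[j,i] = S[i,j]). Assembling:

S = [[9.6667, 4.5],
 [4.5, 2.9167]]


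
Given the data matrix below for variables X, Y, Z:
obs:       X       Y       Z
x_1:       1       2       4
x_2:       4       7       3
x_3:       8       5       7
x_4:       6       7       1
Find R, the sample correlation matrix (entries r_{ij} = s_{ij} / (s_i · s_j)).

Step 1 — column means:
  mean(X) = (1 + 4 + 8 + 6) / 4 = 19/4 = 4.75
  mean(Y) = (2 + 7 + 5 + 7) / 4 = 21/4 = 5.25
  mean(Z) = (4 + 3 + 7 + 1) / 4 = 15/4 = 3.75

Step 2 — sample variances and covariances s[i,j] = (1/(n-1)) · Σ_k (x_{k,i} - mean_i) · (x_{k,j} - mean_j), with n-1 = 3:
  s[X,X] = ((-3.75)·(-3.75) + (-0.75)·(-0.75) + (3.25)·(3.25) + (1.25)·(1.25)) / 3 = 26.75/3 = 8.9167
  s[X,Y] = ((-3.75)·(-3.25) + (-0.75)·(1.75) + (3.25)·(-0.25) + (1.25)·(1.75)) / 3 = 12.25/3 = 4.0833
  s[X,Z] = ((-3.75)·(0.25) + (-0.75)·(-0.75) + (3.25)·(3.25) + (1.25)·(-2.75)) / 3 = 6.75/3 = 2.25
  s[Y,Y] = ((-3.25)·(-3.25) + (1.75)·(1.75) + (-0.25)·(-0.25) + (1.75)·(1.75)) / 3 = 16.75/3 = 5.5833
  s[Y,Z] = ((-3.25)·(0.25) + (1.75)·(-0.75) + (-0.25)·(3.25) + (1.75)·(-2.75)) / 3 = -7.75/3 = -2.5833
  s[Z,Z] = ((0.25)·(0.25) + (-0.75)·(-0.75) + (3.25)·(3.25) + (-2.75)·(-2.75)) / 3 = 18.75/3 = 6.25
  Sample standard deviations s_i = √(s[i,i]):
  s(X) = √(8.9167) = 2.9861
  s(Y) = √(5.5833) = 2.3629
  s(Z) = √(6.25) = 2.5

Step 3 — r_{ij} = s_{ij} / (s_i · s_j):
  r[X,X] = 1 (diagonal).
  r[X,Y] = 4.0833 / (2.9861 · 2.3629) = 4.0833 / 7.0558 = 0.5787
  r[X,Z] = 2.25 / (2.9861 · 2.5) = 2.25 / 7.4652 = 0.3014
  r[Y,Y] = 1 (diagonal).
  r[Y,Z] = -2.5833 / (2.3629 · 2.5) = -2.5833 / 5.9073 = -0.4373
  r[Z,Z] = 1 (diagonal).

R is symmetric with unit diagonal. Assembling:

R = [[1, 0.5787, 0.3014],
 [0.5787, 1, -0.4373],
 [0.3014, -0.4373, 1]]


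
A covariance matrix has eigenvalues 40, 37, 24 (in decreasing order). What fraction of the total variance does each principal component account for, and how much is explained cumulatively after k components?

Step 1 — total variance = trace(Sigma) = Σ λ_i = 40 + 37 + 24 = 101.

Step 2 — fraction explained by component i = λ_i / Σ λ:
  PC1: 40/101 = 0.396
  PC2: 37/101 = 0.3663
  PC3: 24/101 = 0.2376

Step 3 — cumulative fraction after k components = (λ_1 + ... + λ_k) / Σ λ:
  k = 1: 40/101 = 0.396
  k = 2: (40 + 37)/101 = 77/101 = 0.7624
  k = 3: (40 + 37 + 24)/101 = 101/101 = 1

Summary (fraction, with percent):

explained: PC1 0.396 (39.6%), PC2 0.3663 (36.63%), PC3 0.2376 (23.76%);  cumulative: 0.396, 0.7624, 1


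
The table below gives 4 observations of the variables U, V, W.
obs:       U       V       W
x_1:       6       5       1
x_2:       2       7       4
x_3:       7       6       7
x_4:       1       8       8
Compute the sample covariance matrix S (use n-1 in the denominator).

Step 1 — column means:
  mean(U) = (6 + 2 + 7 + 1) / 4 = 16/4 = 4
  mean(V) = (5 + 7 + 6 + 8) / 4 = 26/4 = 6.5
  mean(W) = (1 + 4 + 7 + 8) / 4 = 20/4 = 5

Step 2 — sample covariance S[i,j] = (1/(n-1)) · Σ_k (x_{k,i} - mean_i) · (x_{k,j} - mean_j), with n-1 = 3.
  S[U,U] = ((2)·(2) + (-2)·(-2) + (3)·(3) + (-3)·(-3)) / 3 = 26/3 = 8.6667
  S[U,V] = ((2)·(-1.5) + (-2)·(0.5) + (3)·(-0.5) + (-3)·(1.5)) / 3 = -10/3 = -3.3333
  S[U,W] = ((2)·(-4) + (-2)·(-1) + (3)·(2) + (-3)·(3)) / 3 = -9/3 = -3
  S[V,V] = ((-1.5)·(-1.5) + (0.5)·(0.5) + (-0.5)·(-0.5) + (1.5)·(1.5)) / 3 = 5/3 = 1.6667
  S[V,W] = ((-1.5)·(-4) + (0.5)·(-1) + (-0.5)·(2) + (1.5)·(3)) / 3 = 9/3 = 3
  S[W,W] = ((-4)·(-4) + (-1)·(-1) + (2)·(2) + (3)·(3)) / 3 = 30/3 = 10

S is symmetric (S[j,i] = S[i,j]). Assembling:

S = [[8.6667, -3.3333, -3],
 [-3.3333, 1.6667, 3],
 [-3, 3, 10]]


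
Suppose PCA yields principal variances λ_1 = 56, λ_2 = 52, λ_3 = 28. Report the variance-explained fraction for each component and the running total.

Step 1 — total variance = trace(Sigma) = Σ λ_i = 56 + 52 + 28 = 136.

Step 2 — fraction explained by component i = λ_i / Σ λ:
  PC1: 56/136 = 0.4118
  PC2: 52/136 = 0.3824
  PC3: 28/136 = 0.2059

Step 3 — cumulative fraction after k components = (λ_1 + ... + λ_k) / Σ λ:
  k = 1: 56/136 = 0.4118
  k = 2: (56 + 52)/136 = 108/136 = 0.7941
  k = 3: (56 + 52 + 28)/136 = 136/136 = 1

Summary (fraction, with percent):

explained: PC1 0.4118 (41.18%), PC2 0.3824 (38.24%), PC3 0.2059 (20.59%);  cumulative: 0.4118, 0.7941, 1


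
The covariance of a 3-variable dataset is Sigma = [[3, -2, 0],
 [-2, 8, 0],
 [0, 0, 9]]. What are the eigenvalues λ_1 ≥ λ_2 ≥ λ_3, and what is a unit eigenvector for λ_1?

Step 1 — characteristic polynomial p(λ) = det(λI - Sigma) = λ³ - tr·λ² + c_1·λ - det, where tr = trace, c_1 = sum of the principal 2×2 minors, det = det(Sigma):
  tr = 3 + 8 + 9 = 20,
  c_1 = (3·8 - (-2)²) + (3·9 - (0)²) + (8·9 - (0)²) = 20 + 27 + 72 = 119,
  det = 3·(8·9 - (0)²) - (-2)·((-2)·9 - (0)·(0)) + (0)·((-2)·(0) - 8·(0)) = 3·(72) - (-2)·(-18) + (0)·(0) = 180.
  So p(λ) = λ³ - 20λ² + 119λ - 180.
Step 2 — look for an integer root (rational root theorem: any rational root is an integer divisor of 180). Testing λ = 9:
  p(9) = 729 - 1620 + 1071 - 180 = 0  ✓
  Dividing out (λ - 9): p(λ) = (λ - 9)(λ² - 11λ + 20).
Step 3 — remaining eigenvalues from the quadratic λ² - 11λ + 20 = 0:
  Δ = 11² - 4·20 = 121 - 80 = 41,  λ = (11 ± √41)/2 = (11 ± 6.4031)/2 ≈ 8.7016 or 2.2984.
  Sorted: λ_1 = 9,  λ_2 = 8.7016,  λ_3 = 2.2984  (check: sum = 20 = tr ✓).

Step 4 — unit eigenvector for λ_1 = 9: v spans the null space of (Sigma - λ_1 I), whose rows are
  r_1 = (-6, -2, 0),  r_2 = (-2, -1, 0),  r_3 = (0, 0, 0).
  v is orthogonal to every row, so take v ∝ r_1 × r_2 = ((-2)·(0) - (0)·(-1), (0)·(-2) - (-6)·(0), (-6)·(-1) - (-2)·(-2)) = (0, 0, 2).
  Rescale (divide by 2): u = (0, 0, 1).
  ||u|| = √((0)² + (0)² + (1)²) = √(1) = 1,  v_1 = u/||u|| ≈ (0, 0, 1) (||v_1|| = 1).

λ_1 = 9,  λ_2 = 8.7016,  λ_3 = 2.2984;  v_1 ≈ (0, 0, 1)


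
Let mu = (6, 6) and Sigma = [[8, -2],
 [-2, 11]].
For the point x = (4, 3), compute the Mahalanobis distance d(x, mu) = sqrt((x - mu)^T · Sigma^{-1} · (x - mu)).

Step 1 — centre the observation: (x - mu) = (-2, -3).

Step 2 — invert Sigma. det(Sigma) = 8·11 - (-2)² = 84.
  Sigma^{-1} = (1/det) · [[d, -b], [-b, a]] = [[0.131, 0.0238],
 [0.0238, 0.0952]].

Step 3 — form the quadratic (x - mu)^T · Sigma^{-1} · (x - mu):
  Sigma^{-1} · (x - mu) = (-0.3333, -0.3333).
  (x - mu)^T · [Sigma^{-1} · (x - mu)] = (-2)·(-0.3333) + (-3)·(-0.3333) = 1.6667.

Step 4 — take square root: d = √(1.6667) ≈ 1.291.

d(x, mu) = √(1.6667) ≈ 1.291


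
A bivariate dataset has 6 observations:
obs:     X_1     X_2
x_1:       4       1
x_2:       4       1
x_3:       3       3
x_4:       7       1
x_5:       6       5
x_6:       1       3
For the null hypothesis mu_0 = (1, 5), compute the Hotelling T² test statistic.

Step 1 — sample mean vector:
  mean(X_1) = (4 + 4 + 3 + 7 + 6 + 1) / 6 = 25/6 = 4.1667
  mean(X_2) = (1 + 1 + 3 + 1 + 5 + 3) / 6 = 14/6 = 2.3333
  x̄ = (4.1667, 2.3333),  deviation x̄ - mu_0 = (4.1667, 2.3333) - (1, 5) = (3.1667, -2.6667).

Step 2 — sample covariance matrix, S[i,j] = (1/(n-1)) · Σ_k (x_{k,i} - mean_i) · (x_{k,j} - mean_j), divisor n-1 = 5:
  S[X_1,X_1] = ((-0.1667)·(-0.1667) + (-0.1667)·(-0.1667) + (-1.1667)·(-1.1667) + (2.8333)·(2.8333) + (1.8333)·(1.8333) + (-3.1667)·(-3.1667)) / 5 = 22.8333/5 = 4.5667
  S[X_1,X_2] = ((-0.1667)·(-1.3333) + (-0.1667)·(-1.3333) + (-1.1667)·(0.6667) + (2.8333)·(-1.3333) + (1.8333)·(2.6667) + (-3.1667)·(0.6667)) / 5 = -1.3333/5 = -0.2667
  S[X_2,X_2] = ((-1.3333)·(-1.3333) + (-1.3333)·(-1.3333) + (0.6667)·(0.6667) + (-1.3333)·(-1.3333) + (2.6667)·(2.6667) + (0.6667)·(0.6667)) / 5 = 13.3333/5 = 2.6667
  S = [[4.5667, -0.2667],
 [-0.2667, 2.6667]].

Step 3 — invert S. det(S) = 4.5667·2.6667 - (-0.2667)² = 12.1067.
  S^{-1} = (1/det) · [[d, -b], [-b, a]] = [[0.2203, 0.022],
 [0.022, 0.3772]].

Step 4 — quadratic form (x̄ - mu_0)^T · S^{-1} · (x̄ - mu_0):
  S^{-1} · (x̄ - mu_0) = (0.6388, -0.9361),
  (x̄ - mu_0)^T · [...] = (3.1667)·(0.6388) + (-2.6667)·(-0.9361) = 4.5191.

Step 5 — scale by n: T² = 6 · 4.5191 = 27.1145.

T² ≈ 27.1145


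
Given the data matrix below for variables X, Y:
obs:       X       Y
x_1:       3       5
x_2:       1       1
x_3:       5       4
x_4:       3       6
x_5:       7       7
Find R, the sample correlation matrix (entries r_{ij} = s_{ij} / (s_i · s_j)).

Step 1 — column means:
  mean(X) = (3 + 1 + 5 + 3 + 7) / 5 = 19/5 = 3.8
  mean(Y) = (5 + 1 + 4 + 6 + 7) / 5 = 23/5 = 4.6

Step 2 — sample variances and covariances s[i,j] = (1/(n-1)) · Σ_k (x_{k,i} - mean_i) · (x_{k,j} - mean_j), with n-1 = 4:
  s[X,X] = ((-0.8)·(-0.8) + (-2.8)·(-2.8) + (1.2)·(1.2) + (-0.8)·(-0.8) + (3.2)·(3.2)) / 4 = 20.8/4 = 5.2
  s[X,Y] = ((-0.8)·(0.4) + (-2.8)·(-3.6) + (1.2)·(-0.6) + (-0.8)·(1.4) + (3.2)·(2.4)) / 4 = 15.6/4 = 3.9
  s[Y,Y] = ((0.4)·(0.4) + (-3.6)·(-3.6) + (-0.6)·(-0.6) + (1.4)·(1.4) + (2.4)·(2.4)) / 4 = 21.2/4 = 5.3
  Sample standard deviations s_i = √(s[i,i]):
  s(X) = √(5.2) = 2.2804
  s(Y) = √(5.3) = 2.3022

Step 3 — r_{ij} = s_{ij} / (s_i · s_j):
  r[X,X] = 1 (diagonal).
  r[X,Y] = 3.9 / (2.2804 · 2.3022) = 3.9 / 5.2498 = 0.7429
  r[Y,Y] = 1 (diagonal).

R is symmetric with unit diagonal. Assembling:

R = [[1, 0.7429],
 [0.7429, 1]]


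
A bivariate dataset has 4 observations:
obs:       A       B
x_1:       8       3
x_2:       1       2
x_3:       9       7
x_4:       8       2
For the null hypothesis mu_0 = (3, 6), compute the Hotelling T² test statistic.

Step 1 — sample mean vector:
  mean(A) = (8 + 1 + 9 + 8) / 4 = 26/4 = 6.5
  mean(B) = (3 + 2 + 7 + 2) / 4 = 14/4 = 3.5
  x̄ = (6.5, 3.5),  deviation x̄ - mu_0 = (6.5, 3.5) - (3, 6) = (3.5, -2.5).

Step 2 — sample covariance matrix, S[i,j] = (1/(n-1)) · Σ_k (x_{k,i} - mean_i) · (x_{k,j} - mean_j), divisor n-1 = 3:
  S[A,A] = ((1.5)·(1.5) + (-5.5)·(-5.5) + (2.5)·(2.5) + (1.5)·(1.5)) / 3 = 41/3 = 13.6667
  S[A,B] = ((1.5)·(-0.5) + (-5.5)·(-1.5) + (2.5)·(3.5) + (1.5)·(-1.5)) / 3 = 14/3 = 4.6667
  S[B,B] = ((-0.5)·(-0.5) + (-1.5)·(-1.5) + (3.5)·(3.5) + (-1.5)·(-1.5)) / 3 = 17/3 = 5.6667
  S = [[13.6667, 4.6667],
 [4.6667, 5.6667]].

Step 3 — invert S. det(S) = 13.6667·5.6667 - (4.6667)² = 55.6667.
  S^{-1} = (1/det) · [[d, -b], [-b, a]] = [[0.1018, -0.0838],
 [-0.0838, 0.2455]].

Step 4 — quadratic form (x̄ - mu_0)^T · S^{-1} · (x̄ - mu_0):
  S^{-1} · (x̄ - mu_0) = (0.5659, -0.9072),
  (x̄ - mu_0)^T · [...] = (3.5)·(0.5659) + (-2.5)·(-0.9072) = 4.2485.

Step 5 — scale by n: T² = 4 · 4.2485 = 16.994.

T² ≈ 16.994


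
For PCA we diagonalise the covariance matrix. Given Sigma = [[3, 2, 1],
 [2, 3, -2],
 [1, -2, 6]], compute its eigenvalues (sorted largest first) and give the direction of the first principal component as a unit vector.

Step 1 — characteristic polynomial p(λ) = det(λI - Sigma) = λ³ - tr·λ² + c_1·λ - det, where tr = trace, c_1 = sum of the principal 2×2 minors, det = det(Sigma):
  tr = 3 + 3 + 6 = 12,
  c_1 = (3·3 - (2)²) + (3·6 - (1)²) + (3·6 - (-2)²) = 5 + 17 + 14 = 36,
  det = 3·(3·6 - (-2)²) - (2)·((2)·6 - (-2)·(1)) + (1)·((2)·(-2) - 3·(1)) = 3·(14) - (2)·(14) + (1)·(-7) = 7.
  So p(λ) = λ³ - 12λ² + 36λ - 7.
Step 2 — look for an integer root (rational root theorem: any rational root is an integer divisor of 7). Testing λ = 7:
  p(7) = 343 - 588 + 252 - 7 = 0  ✓
  Dividing out (λ - 7): p(λ) = (λ - 7)(λ² - 5λ + 1).
Step 3 — remaining eigenvalues from the quadratic λ² - 5λ + 1 = 0:
  Δ = 5² - 4·1 = 25 - 4 = 21,  λ = (5 ± √21)/2 = (5 ± 4.5826)/2 ≈ 4.7913 or 0.2087.
  Sorted: λ_1 = 7,  λ_2 = 4.7913,  λ_3 = 0.2087  (check: sum = 12 = tr ✓).

Step 4 — unit eigenvector for λ_1 = 7: v spans the null space of (Sigma - λ_1 I), whose rows are
  r_1 = (-4, 2, 1),  r_2 = (2, -4, -2),  r_3 = (1, -2, -1).
  v is orthogonal to every row, so take v ∝ r_1 × r_2 = ((2)·(-2) - (1)·(-4), (1)·(2) - (-4)·(-2), (-4)·(-4) - (2)·(2)) = (0, -6, 12).
  Rescale (divide by 6; multiply by -1 so the first nonzero entry is positive): u = (0, 1, -2).
  ||u|| = √((0)² + (1)² + (-2)²) = √(5) ≈ 2.2361,  v_1 = u/||u|| ≈ (0, 0.4472, -0.8944) (||v_1|| = 1).

λ_1 = 7,  λ_2 = 4.7913,  λ_3 = 0.2087;  v_1 ≈ (0, 0.4472, -0.8944)


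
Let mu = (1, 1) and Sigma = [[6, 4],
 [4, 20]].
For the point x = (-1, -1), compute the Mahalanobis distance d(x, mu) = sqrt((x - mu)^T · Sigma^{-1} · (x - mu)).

Step 1 — centre the observation: (x - mu) = (-2, -2).

Step 2 — invert Sigma. det(Sigma) = 6·20 - (4)² = 104.
  Sigma^{-1} = (1/det) · [[d, -b], [-b, a]] = [[0.1923, -0.0385],
 [-0.0385, 0.0577]].

Step 3 — form the quadratic (x - mu)^T · Sigma^{-1} · (x - mu):
  Sigma^{-1} · (x - mu) = (-0.3077, -0.0385).
  (x - mu)^T · [Sigma^{-1} · (x - mu)] = (-2)·(-0.3077) + (-2)·(-0.0385) = 0.6923.

Step 4 — take square root: d = √(0.6923) ≈ 0.8321.

d(x, mu) = √(0.6923) ≈ 0.8321


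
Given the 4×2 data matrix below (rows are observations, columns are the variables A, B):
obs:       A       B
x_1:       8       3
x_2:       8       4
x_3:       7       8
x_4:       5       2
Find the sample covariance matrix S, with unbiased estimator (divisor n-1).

Step 1 — column means:
  mean(A) = (8 + 8 + 7 + 5) / 4 = 28/4 = 7
  mean(B) = (3 + 4 + 8 + 2) / 4 = 17/4 = 4.25

Step 2 — sample covariance S[i,j] = (1/(n-1)) · Σ_k (x_{k,i} - mean_i) · (x_{k,j} - mean_j), with n-1 = 3.
  S[A,A] = ((1)·(1) + (1)·(1) + (0)·(0) + (-2)·(-2)) / 3 = 6/3 = 2
  S[A,B] = ((1)·(-1.25) + (1)·(-0.25) + (0)·(3.75) + (-2)·(-2.25)) / 3 = 3/3 = 1
  S[B,B] = ((-1.25)·(-1.25) + (-0.25)·(-0.25) + (3.75)·(3.75) + (-2.25)·(-2.25)) / 3 = 20.75/3 = 6.9167

S is symmetric (S[j,i] = S[i,j]). Assembling:

S = [[2, 1],
 [1, 6.9167]]


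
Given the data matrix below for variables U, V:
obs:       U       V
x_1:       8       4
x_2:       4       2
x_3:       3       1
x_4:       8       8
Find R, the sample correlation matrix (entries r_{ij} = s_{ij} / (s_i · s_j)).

Step 1 — column means:
  mean(U) = (8 + 4 + 3 + 8) / 4 = 23/4 = 5.75
  mean(V) = (4 + 2 + 1 + 8) / 4 = 15/4 = 3.75

Step 2 — sample variances and covariances s[i,j] = (1/(n-1)) · Σ_k (x_{k,i} - mean_i) · (x_{k,j} - mean_j), with n-1 = 3:
  s[U,U] = ((2.25)·(2.25) + (-1.75)·(-1.75) + (-2.75)·(-2.75) + (2.25)·(2.25)) / 3 = 20.75/3 = 6.9167
  s[U,V] = ((2.25)·(0.25) + (-1.75)·(-1.75) + (-2.75)·(-2.75) + (2.25)·(4.25)) / 3 = 20.75/3 = 6.9167
  s[V,V] = ((0.25)·(0.25) + (-1.75)·(-1.75) + (-2.75)·(-2.75) + (4.25)·(4.25)) / 3 = 28.75/3 = 9.5833
  Sample standard deviations s_i = √(s[i,i]):
  s(U) = √(6.9167) = 2.63
  s(V) = √(9.5833) = 3.0957

Step 3 — r_{ij} = s_{ij} / (s_i · s_j):
  r[U,U] = 1 (diagonal).
  r[U,V] = 6.9167 / (2.63 · 3.0957) = 6.9167 / 8.1415 = 0.8496
  r[V,V] = 1 (diagonal).

R is symmetric with unit diagonal. Assembling:

R = [[1, 0.8496],
 [0.8496, 1]]


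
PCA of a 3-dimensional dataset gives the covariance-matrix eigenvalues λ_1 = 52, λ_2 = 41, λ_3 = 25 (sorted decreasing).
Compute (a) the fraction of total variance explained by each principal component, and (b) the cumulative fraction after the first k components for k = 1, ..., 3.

Step 1 — total variance = trace(Sigma) = Σ λ_i = 52 + 41 + 25 = 118.

Step 2 — fraction explained by component i = λ_i / Σ λ:
  PC1: 52/118 = 0.4407
  PC2: 41/118 = 0.3475
  PC3: 25/118 = 0.2119

Step 3 — cumulative fraction after k components = (λ_1 + ... + λ_k) / Σ λ:
  k = 1: 52/118 = 0.4407
  k = 2: (52 + 41)/118 = 93/118 = 0.7881
  k = 3: (52 + 41 + 25)/118 = 118/118 = 1

Summary (fraction, with percent):

explained: PC1 0.4407 (44.07%), PC2 0.3475 (34.75%), PC3 0.2119 (21.19%);  cumulative: 0.4407, 0.7881, 1


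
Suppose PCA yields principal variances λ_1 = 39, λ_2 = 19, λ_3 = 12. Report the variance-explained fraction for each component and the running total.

Step 1 — total variance = trace(Sigma) = Σ λ_i = 39 + 19 + 12 = 70.

Step 2 — fraction explained by component i = λ_i / Σ λ:
  PC1: 39/70 = 0.5571
  PC2: 19/70 = 0.2714
  PC3: 12/70 = 0.1714

Step 3 — cumulative fraction after k components = (λ_1 + ... + λ_k) / Σ λ:
  k = 1: 39/70 = 0.5571
  k = 2: (39 + 19)/70 = 58/70 = 0.8286
  k = 3: (39 + 19 + 12)/70 = 70/70 = 1

Summary (fraction, with percent):

explained: PC1 0.5571 (55.71%), PC2 0.2714 (27.14%), PC3 0.1714 (17.14%);  cumulative: 0.5571, 0.8286, 1


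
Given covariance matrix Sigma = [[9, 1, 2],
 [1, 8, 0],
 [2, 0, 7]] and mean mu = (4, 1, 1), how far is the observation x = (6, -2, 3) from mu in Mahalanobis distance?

Step 1 — centre the observation: (x - mu) = (2, -3, 2).

Step 2 — invert Sigma (cofactor / det for 3×3, or solve directly):
  Sigma^{-1} = [[0.1204, -0.0151, -0.0344],
 [-0.0151, 0.1269, 0.0043],
 [-0.0344, 0.0043, 0.1527]].

Step 3 — form the quadratic (x - mu)^T · Sigma^{-1} · (x - mu):
  Sigma^{-1} · (x - mu) = (0.2172, -0.4022, 0.2237).
  (x - mu)^T · [Sigma^{-1} · (x - mu)] = (2)·(0.2172) + (-3)·(-0.4022) + (2)·(0.2237) = 2.0882.

Step 4 — take square root: d = √(2.0882) ≈ 1.4451.

d(x, mu) = √(2.0882) ≈ 1.4451


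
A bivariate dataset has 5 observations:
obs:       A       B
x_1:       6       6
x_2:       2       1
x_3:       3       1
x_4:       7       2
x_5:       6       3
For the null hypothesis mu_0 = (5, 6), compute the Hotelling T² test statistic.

Step 1 — sample mean vector:
  mean(A) = (6 + 2 + 3 + 7 + 6) / 5 = 24/5 = 4.8
  mean(B) = (6 + 1 + 1 + 2 + 3) / 5 = 13/5 = 2.6
  x̄ = (4.8, 2.6),  deviation x̄ - mu_0 = (4.8, 2.6) - (5, 6) = (-0.2, -3.4).

Step 2 — sample covariance matrix, S[i,j] = (1/(n-1)) · Σ_k (x_{k,i} - mean_i) · (x_{k,j} - mean_j), divisor n-1 = 4:
  S[A,A] = ((1.2)·(1.2) + (-2.8)·(-2.8) + (-1.8)·(-1.8) + (2.2)·(2.2) + (1.2)·(1.2)) / 4 = 18.8/4 = 4.7
  S[A,B] = ((1.2)·(3.4) + (-2.8)·(-1.6) + (-1.8)·(-1.6) + (2.2)·(-0.6) + (1.2)·(0.4)) / 4 = 10.6/4 = 2.65
  S[B,B] = ((3.4)·(3.4) + (-1.6)·(-1.6) + (-1.6)·(-1.6) + (-0.6)·(-0.6) + (0.4)·(0.4)) / 4 = 17.2/4 = 4.3
  S = [[4.7, 2.65],
 [2.65, 4.3]].

Step 3 — invert S. det(S) = 4.7·4.3 - (2.65)² = 13.1875.
  S^{-1} = (1/det) · [[d, -b], [-b, a]] = [[0.3261, -0.2009],
 [-0.2009, 0.3564]].

Step 4 — quadratic form (x̄ - mu_0)^T · S^{-1} · (x̄ - mu_0):
  S^{-1} · (x̄ - mu_0) = (0.618, -1.1716),
  (x̄ - mu_0)^T · [...] = (-0.2)·(0.618) + (-3.4)·(-1.1716) = 3.8597.

Step 5 — scale by n: T² = 5 · 3.8597 = 19.2986.

T² ≈ 19.2986


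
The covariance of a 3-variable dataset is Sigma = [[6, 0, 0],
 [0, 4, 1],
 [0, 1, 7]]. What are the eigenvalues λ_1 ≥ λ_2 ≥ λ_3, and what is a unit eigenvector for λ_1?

Step 1 — characteristic polynomial p(λ) = det(λI - Sigma) = λ³ - tr·λ² + c_1·λ - det, where tr = trace, c_1 = sum of the principal 2×2 minors, det = det(Sigma):
  tr = 6 + 4 + 7 = 17,
  c_1 = (6·4 - (0)²) + (6·7 - (0)²) + (4·7 - (1)²) = 24 + 42 + 27 = 93,
  det = 6·(4·7 - (1)²) - (0)·((0)·7 - (1)·(0)) + (0)·((0)·(1) - 4·(0)) = 6·(27) - (0)·(0) + (0)·(0) = 162.
  So p(λ) = λ³ - 17λ² + 93λ - 162.
Step 2 — look for an integer root (rational root theorem: any rational root is an integer divisor of 162). Testing λ = 6:
  p(6) = 216 - 612 + 558 - 162 = 0  ✓
  Dividing out (λ - 6): p(λ) = (λ - 6)(λ² - 11λ + 27).
Step 3 — remaining eigenvalues from the quadratic λ² - 11λ + 27 = 0:
  Δ = 11² - 4·27 = 121 - 108 = 13,  λ = (11 ± √13)/2 = (11 ± 3.6056)/2 ≈ 7.3028 or 3.6972.
  Sorted: λ_1 = 7.3028,  λ_2 = 6,  λ_3 = 3.6972  (check: sum = 17 = tr ✓).

Step 4 — unit eigenvector for λ_1 ≈ 7.3028: v spans the null space of (Sigma - λ_1 I), whose rows are
  r_1 = (-1.3028, 0, 0),  r_2 = (0, -3.3028, 1),  r_3 = (0, 1, -0.3028).
  v is orthogonal to every row, so take v ∝ r_1 × r_2 = ((0)·(1) - (0)·(-3.3028), (0)·(0) - (-1.3028)·(1), (-1.3028)·(-3.3028) - (0)·(0)) ≈ (0, 1.3028, 4.3028).
  Let u = (0, 1.3028, 4.3028).
  ||u|| = √((0)² + (1.3028)² + (4.3028)²) = √(20.2111) ≈ 4.4957,  v_1 = u/||u|| ≈ (0, 0.2898, 0.9571) (||v_1|| = 1).

λ_1 = 7.3028,  λ_2 = 6,  λ_3 = 3.6972;  v_1 ≈ (0, 0.2898, 0.9571)


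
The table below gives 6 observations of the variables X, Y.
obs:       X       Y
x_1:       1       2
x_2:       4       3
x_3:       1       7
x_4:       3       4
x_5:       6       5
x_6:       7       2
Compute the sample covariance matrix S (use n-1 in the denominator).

Step 1 — column means:
  mean(X) = (1 + 4 + 1 + 3 + 6 + 7) / 6 = 22/6 = 3.6667
  mean(Y) = (2 + 3 + 7 + 4 + 5 + 2) / 6 = 23/6 = 3.8333

Step 2 — sample covariance S[i,j] = (1/(n-1)) · Σ_k (x_{k,i} - mean_i) · (x_{k,j} - mean_j), with n-1 = 5.
  S[X,X] = ((-2.6667)·(-2.6667) + (0.3333)·(0.3333) + (-2.6667)·(-2.6667) + (-0.6667)·(-0.6667) + (2.3333)·(2.3333) + (3.3333)·(3.3333)) / 5 = 31.3333/5 = 6.2667
  S[X,Y] = ((-2.6667)·(-1.8333) + (0.3333)·(-0.8333) + (-2.6667)·(3.1667) + (-0.6667)·(0.1667) + (2.3333)·(1.1667) + (3.3333)·(-1.8333)) / 5 = -7.3333/5 = -1.4667
  S[Y,Y] = ((-1.8333)·(-1.8333) + (-0.8333)·(-0.8333) + (3.1667)·(3.1667) + (0.1667)·(0.1667) + (1.1667)·(1.1667) + (-1.8333)·(-1.8333)) / 5 = 18.8333/5 = 3.7667

S is symmetric (S[j,i] = S[i,j]). Assembling:

S = [[6.2667, -1.4667],
 [-1.4667, 3.7667]]


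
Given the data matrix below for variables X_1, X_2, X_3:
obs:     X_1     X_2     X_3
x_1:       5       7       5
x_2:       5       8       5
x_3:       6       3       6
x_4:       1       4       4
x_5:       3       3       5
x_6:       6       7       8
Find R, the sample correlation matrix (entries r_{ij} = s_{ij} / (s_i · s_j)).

Step 1 — column means:
  mean(X_1) = (5 + 5 + 6 + 1 + 3 + 6) / 6 = 26/6 = 4.3333
  mean(X_2) = (7 + 8 + 3 + 4 + 3 + 7) / 6 = 32/6 = 5.3333
  mean(X_3) = (5 + 5 + 6 + 4 + 5 + 8) / 6 = 33/6 = 5.5

Step 2 — sample variances and covariances s[i,j] = (1/(n-1)) · Σ_k (x_{k,i} - mean_i) · (x_{k,j} - mean_j), with n-1 = 5:
  s[X_1,X_1] = ((0.6667)·(0.6667) + (0.6667)·(0.6667) + (1.6667)·(1.6667) + (-3.3333)·(-3.3333) + (-1.3333)·(-1.3333) + (1.6667)·(1.6667)) / 5 = 19.3333/5 = 3.8667
  s[X_1,X_2] = ((0.6667)·(1.6667) + (0.6667)·(2.6667) + (1.6667)·(-2.3333) + (-3.3333)·(-1.3333) + (-1.3333)·(-2.3333) + (1.6667)·(1.6667)) / 5 = 9.3333/5 = 1.8667
  s[X_1,X_3] = ((0.6667)·(-0.5) + (0.6667)·(-0.5) + (1.6667)·(0.5) + (-3.3333)·(-1.5) + (-1.3333)·(-0.5) + (1.6667)·(2.5)) / 5 = 10/5 = 2
  s[X_2,X_2] = ((1.6667)·(1.6667) + (2.6667)·(2.6667) + (-2.3333)·(-2.3333) + (-1.3333)·(-1.3333) + (-2.3333)·(-2.3333) + (1.6667)·(1.6667)) / 5 = 25.3333/5 = 5.0667
  s[X_2,X_3] = ((1.6667)·(-0.5) + (2.6667)·(-0.5) + (-2.3333)·(0.5) + (-1.3333)·(-1.5) + (-2.3333)·(-0.5) + (1.6667)·(2.5)) / 5 = 4/5 = 0.8
  s[X_3,X_3] = ((-0.5)·(-0.5) + (-0.5)·(-0.5) + (0.5)·(0.5) + (-1.5)·(-1.5) + (-0.5)·(-0.5) + (2.5)·(2.5)) / 5 = 9.5/5 = 1.9
  Sample standard deviations s_i = √(s[i,i]):
  s(X_1) = √(3.8667) = 1.9664
  s(X_2) = √(5.0667) = 2.2509
  s(X_3) = √(1.9) = 1.3784

Step 3 — r_{ij} = s_{ij} / (s_i · s_j):
  r[X_1,X_1] = 1 (diagonal).
  r[X_1,X_2] = 1.8667 / (1.9664 · 2.2509) = 1.8667 / 4.4262 = 0.4217
  r[X_1,X_3] = 2 / (1.9664 · 1.3784) = 2 / 2.7105 = 0.7379
  r[X_2,X_2] = 1 (diagonal).
  r[X_2,X_3] = 0.8 / (2.2509 · 1.3784) = 0.8 / 3.1027 = 0.2578
  r[X_3,X_3] = 1 (diagonal).

R is symmetric with unit diagonal. Assembling:

R = [[1, 0.4217, 0.7379],
 [0.4217, 1, 0.2578],
 [0.7379, 0.2578, 1]]


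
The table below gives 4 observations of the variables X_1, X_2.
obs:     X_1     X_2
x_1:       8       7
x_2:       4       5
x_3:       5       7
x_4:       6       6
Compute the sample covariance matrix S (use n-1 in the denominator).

Step 1 — column means:
  mean(X_1) = (8 + 4 + 5 + 6) / 4 = 23/4 = 5.75
  mean(X_2) = (7 + 5 + 7 + 6) / 4 = 25/4 = 6.25

Step 2 — sample covariance S[i,j] = (1/(n-1)) · Σ_k (x_{k,i} - mean_i) · (x_{k,j} - mean_j), with n-1 = 3.
  S[X_1,X_1] = ((2.25)·(2.25) + (-1.75)·(-1.75) + (-0.75)·(-0.75) + (0.25)·(0.25)) / 3 = 8.75/3 = 2.9167
  S[X_1,X_2] = ((2.25)·(0.75) + (-1.75)·(-1.25) + (-0.75)·(0.75) + (0.25)·(-0.25)) / 3 = 3.25/3 = 1.0833
  S[X_2,X_2] = ((0.75)·(0.75) + (-1.25)·(-1.25) + (0.75)·(0.75) + (-0.25)·(-0.25)) / 3 = 2.75/3 = 0.9167

S is symmetric (S[j,i] = S[i,j]). Assembling:

S = [[2.9167, 1.0833],
 [1.0833, 0.9167]]


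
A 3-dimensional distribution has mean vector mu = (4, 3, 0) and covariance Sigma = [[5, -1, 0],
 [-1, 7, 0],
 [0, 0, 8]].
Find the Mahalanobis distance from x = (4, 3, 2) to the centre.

Step 1 — centre the observation: (x - mu) = (0, 0, 2).

Step 2 — invert Sigma (cofactor / det for 3×3, or solve directly):
  Sigma^{-1} = [[0.2059, 0.0294, 0],
 [0.0294, 0.1471, 0],
 [0, 0, 0.125]].

Step 3 — form the quadratic (x - mu)^T · Sigma^{-1} · (x - mu):
  Sigma^{-1} · (x - mu) = (0, 0, 0.25).
  (x - mu)^T · [Sigma^{-1} · (x - mu)] = (0)·(0) + (0)·(0) + (2)·(0.25) = 0.5.

Step 4 — take square root: d = √(0.5) ≈ 0.7071.

d(x, mu) = √(0.5) ≈ 0.7071


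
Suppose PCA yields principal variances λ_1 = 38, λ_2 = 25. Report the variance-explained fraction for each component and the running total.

Step 1 — total variance = trace(Sigma) = Σ λ_i = 38 + 25 = 63.

Step 2 — fraction explained by component i = λ_i / Σ λ:
  PC1: 38/63 = 0.6032
  PC2: 25/63 = 0.3968

Step 3 — cumulative fraction after k components = (λ_1 + ... + λ_k) / Σ λ:
  k = 1: 38/63 = 0.6032
  k = 2: (38 + 25)/63 = 63/63 = 1

Summary (fraction, with percent):

explained: PC1 0.6032 (60.32%), PC2 0.3968 (39.68%);  cumulative: 0.6032, 1


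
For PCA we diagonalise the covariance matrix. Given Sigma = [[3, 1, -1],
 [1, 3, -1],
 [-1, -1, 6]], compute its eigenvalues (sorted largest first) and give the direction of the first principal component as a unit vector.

Step 1 — characteristic polynomial p(λ) = det(λI - Sigma) = λ³ - tr·λ² + c_1·λ - det, where tr = trace, c_1 = sum of the principal 2×2 minors, det = det(Sigma):
  tr = 3 + 3 + 6 = 12,
  c_1 = (3·3 - (1)²) + (3·6 - (-1)²) + (3·6 - (-1)²) = 8 + 17 + 17 = 42,
  det = 3·(3·6 - (-1)²) - (1)·((1)·6 - (-1)·(-1)) + (-1)·((1)·(-1) - 3·(-1)) = 3·(17) - (1)·(5) + (-1)·(2) = 44.
  So p(λ) = λ³ - 12λ² + 42λ - 44.
Step 2 — look for an integer root (rational root theorem: any rational root is an integer divisor of 44). Testing λ = 2:
  p(2) = 8 - 48 + 84 - 44 = 0  ✓
  Dividing out (λ - 2): p(λ) = (λ - 2)(λ² - 10λ + 22).
Step 3 — remaining eigenvalues from the quadratic λ² - 10λ + 22 = 0:
  Δ = 10² - 4·22 = 100 - 88 = 12,  λ = (10 ± √12)/2 = (10 ± 3.4641)/2 ≈ 6.7321 or 3.2679.
  Sorted: λ_1 = 6.7321,  λ_2 = 3.2679,  λ_3 = 2  (check: sum = 12 = tr ✓).

Step 4 — unit eigenvector for λ_1 ≈ 6.7321: v spans the null space of (Sigma - λ_1 I), whose rows are
  r_1 = (-3.7321, 1, -1),  r_2 = (1, -3.7321, -1),  r_3 = (-1, -1, -0.7321).
  v is orthogonal to every row, so take v ∝ r_1 × r_2 = ((1)·(-1) - (-1)·(-3.7321), (-1)·(1) - (-3.7321)·(-1), (-3.7321)·(-3.7321) - (1)·(1)) ≈ (-4.7321, -4.7321, 12.9282).
  Rescale (multiply by -1 so the first nonzero entry is positive): u = (4.7321, 4.7321, -12.9282).
  ||u|| = √((4.7321)² + (4.7321)² + (-12.9282)²) = √(211.923) ≈ 14.5576,  v_1 = u/||u|| ≈ (0.3251, 0.3251, -0.8881) (||v_1|| = 1).

λ_1 = 6.7321,  λ_2 = 3.2679,  λ_3 = 2;  v_1 ≈ (0.3251, 0.3251, -0.8881)


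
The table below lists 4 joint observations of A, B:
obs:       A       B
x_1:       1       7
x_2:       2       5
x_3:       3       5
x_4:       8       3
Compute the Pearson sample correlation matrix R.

Step 1 — column means:
  mean(A) = (1 + 2 + 3 + 8) / 4 = 14/4 = 3.5
  mean(B) = (7 + 5 + 5 + 3) / 4 = 20/4 = 5

Step 2 — sample variances and covariances s[i,j] = (1/(n-1)) · Σ_k (x_{k,i} - mean_i) · (x_{k,j} - mean_j), with n-1 = 3:
  s[A,A] = ((-2.5)·(-2.5) + (-1.5)·(-1.5) + (-0.5)·(-0.5) + (4.5)·(4.5)) / 3 = 29/3 = 9.6667
  s[A,B] = ((-2.5)·(2) + (-1.5)·(0) + (-0.5)·(0) + (4.5)·(-2)) / 3 = -14/3 = -4.6667
  s[B,B] = ((2)·(2) + (0)·(0) + (0)·(0) + (-2)·(-2)) / 3 = 8/3 = 2.6667
  Sample standard deviations s_i = √(s[i,i]):
  s(A) = √(9.6667) = 3.1091
  s(B) = √(2.6667) = 1.633

Step 3 — r_{ij} = s_{ij} / (s_i · s_j):
  r[A,A] = 1 (diagonal).
  r[A,B] = -4.6667 / (3.1091 · 1.633) = -4.6667 / 5.0772 = -0.9191
  r[B,B] = 1 (diagonal).

R is symmetric with unit diagonal. Assembling:

R = [[1, -0.9191],
 [-0.9191, 1]]


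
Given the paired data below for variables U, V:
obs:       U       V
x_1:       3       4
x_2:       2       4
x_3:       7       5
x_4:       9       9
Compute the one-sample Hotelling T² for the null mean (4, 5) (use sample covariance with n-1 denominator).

Step 1 — sample mean vector:
  mean(U) = (3 + 2 + 7 + 9) / 4 = 21/4 = 5.25
  mean(V) = (4 + 4 + 5 + 9) / 4 = 22/4 = 5.5
  x̄ = (5.25, 5.5),  deviation x̄ - mu_0 = (5.25, 5.5) - (4, 5) = (1.25, 0.5).

Step 2 — sample covariance matrix, S[i,j] = (1/(n-1)) · Σ_k (x_{k,i} - mean_i) · (x_{k,j} - mean_j), divisor n-1 = 3:
  S[U,U] = ((-2.25)·(-2.25) + (-3.25)·(-3.25) + (1.75)·(1.75) + (3.75)·(3.75)) / 3 = 32.75/3 = 10.9167
  S[U,V] = ((-2.25)·(-1.5) + (-3.25)·(-1.5) + (1.75)·(-0.5) + (3.75)·(3.5)) / 3 = 20.5/3 = 6.8333
  S[V,V] = ((-1.5)·(-1.5) + (-1.5)·(-1.5) + (-0.5)·(-0.5) + (3.5)·(3.5)) / 3 = 17/3 = 5.6667
  S = [[10.9167, 6.8333],
 [6.8333, 5.6667]].

Step 3 — invert S. det(S) = 10.9167·5.6667 - (6.8333)² = 15.1667.
  S^{-1} = (1/det) · [[d, -b], [-b, a]] = [[0.3736, -0.4505],
 [-0.4505, 0.7198]].

Step 4 — quadratic form (x̄ - mu_0)^T · S^{-1} · (x̄ - mu_0):
  S^{-1} · (x̄ - mu_0) = (0.2418, -0.2033),
  (x̄ - mu_0)^T · [...] = (1.25)·(0.2418) + (0.5)·(-0.2033) = 0.2005.

Step 5 — scale by n: T² = 4 · 0.2005 = 0.8022.

T² ≈ 0.8022


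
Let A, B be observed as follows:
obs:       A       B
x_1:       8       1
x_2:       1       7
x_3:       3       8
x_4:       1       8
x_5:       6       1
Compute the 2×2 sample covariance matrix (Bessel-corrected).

Step 1 — column means:
  mean(A) = (8 + 1 + 3 + 1 + 6) / 5 = 19/5 = 3.8
  mean(B) = (1 + 7 + 8 + 8 + 1) / 5 = 25/5 = 5

Step 2 — sample covariance S[i,j] = (1/(n-1)) · Σ_k (x_{k,i} - mean_i) · (x_{k,j} - mean_j), with n-1 = 4.
  S[A,A] = ((4.2)·(4.2) + (-2.8)·(-2.8) + (-0.8)·(-0.8) + (-2.8)·(-2.8) + (2.2)·(2.2)) / 4 = 38.8/4 = 9.7
  S[A,B] = ((4.2)·(-4) + (-2.8)·(2) + (-0.8)·(3) + (-2.8)·(3) + (2.2)·(-4)) / 4 = -42/4 = -10.5
  S[B,B] = ((-4)·(-4) + (2)·(2) + (3)·(3) + (3)·(3) + (-4)·(-4)) / 4 = 54/4 = 13.5

S is symmetric (S[j,i] = S[i,j]). Assembling:

S = [[9.7, -10.5],
 [-10.5, 13.5]]


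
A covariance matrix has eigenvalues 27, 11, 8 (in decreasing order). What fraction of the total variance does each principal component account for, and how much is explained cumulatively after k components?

Step 1 — total variance = trace(Sigma) = Σ λ_i = 27 + 11 + 8 = 46.

Step 2 — fraction explained by component i = λ_i / Σ λ:
  PC1: 27/46 = 0.587
  PC2: 11/46 = 0.2391
  PC3: 8/46 = 0.1739

Step 3 — cumulative fraction after k components = (λ_1 + ... + λ_k) / Σ λ:
  k = 1: 27/46 = 0.587
  k = 2: (27 + 11)/46 = 38/46 = 0.8261
  k = 3: (27 + 11 + 8)/46 = 46/46 = 1

Summary (fraction, with percent):

explained: PC1 0.587 (58.7%), PC2 0.2391 (23.91%), PC3 0.1739 (17.39%);  cumulative: 0.587, 0.8261, 1


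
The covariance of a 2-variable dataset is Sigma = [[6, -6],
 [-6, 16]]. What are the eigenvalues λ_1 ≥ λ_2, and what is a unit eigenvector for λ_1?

Step 1 — characteristic polynomial of 2×2 Sigma:
  det(Sigma - λI) = λ² - trace · λ + det = 0.
  trace = 6 + 16 = 22, det = 6·16 - (-6)² = 60.
Step 2 — discriminant:
  Δ = trace² - 4·det = 484 - 240 = 244.
Step 3 — eigenvalues:
  λ = (trace ± √Δ)/2 = (22 ± 15.6205)/2,
  λ_1 = 18.8102,  λ_2 = 3.1898.

Step 4 — unit eigenvector for λ_1: solve (Sigma - λ_1 I)v = 0. First row:
  (6 - 18.8102)·v_x + (-6)·v_y = 0, i.e. (-12.8102)·v_x + (-6)·v_y = 0,
  so v ∝ (b, λ_1 - a) = (-6, 12.8102); multiply by -1 so the first entry is positive: u = (6, -12.8102).
  ||u|| = √((6)² + (-12.8102)²) = √(200.1025) ≈ 14.1458,
  v_1 = u/||u|| ≈ (0.4242, -0.9056) (||v_1|| = 1).

λ_1 = 18.8102,  λ_2 = 3.1898;  v_1 ≈ (0.4242, -0.9056)


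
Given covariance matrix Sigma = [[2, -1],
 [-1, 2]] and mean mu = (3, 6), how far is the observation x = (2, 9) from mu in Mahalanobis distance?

Step 1 — centre the observation: (x - mu) = (-1, 3).

Step 2 — invert Sigma. det(Sigma) = 2·2 - (-1)² = 3.
  Sigma^{-1} = (1/det) · [[d, -b], [-b, a]] = [[0.6667, 0.3333],
 [0.3333, 0.6667]].

Step 3 — form the quadratic (x - mu)^T · Sigma^{-1} · (x - mu):
  Sigma^{-1} · (x - mu) = (0.3333, 1.6667).
  (x - mu)^T · [Sigma^{-1} · (x - mu)] = (-1)·(0.3333) + (3)·(1.6667) = 4.6667.

Step 4 — take square root: d = √(4.6667) ≈ 2.1602.

d(x, mu) = √(4.6667) ≈ 2.1602


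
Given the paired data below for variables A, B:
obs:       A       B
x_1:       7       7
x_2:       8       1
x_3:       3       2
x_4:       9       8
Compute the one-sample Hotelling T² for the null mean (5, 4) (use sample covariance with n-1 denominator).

Step 1 — sample mean vector:
  mean(A) = (7 + 8 + 3 + 9) / 4 = 27/4 = 6.75
  mean(B) = (7 + 1 + 2 + 8) / 4 = 18/4 = 4.5
  x̄ = (6.75, 4.5),  deviation x̄ - mu_0 = (6.75, 4.5) - (5, 4) = (1.75, 0.5).

Step 2 — sample covariance matrix, S[i,j] = (1/(n-1)) · Σ_k (x_{k,i} - mean_i) · (x_{k,j} - mean_j), divisor n-1 = 3:
  S[A,A] = ((0.25)·(0.25) + (1.25)·(1.25) + (-3.75)·(-3.75) + (2.25)·(2.25)) / 3 = 20.75/3 = 6.9167
  S[A,B] = ((0.25)·(2.5) + (1.25)·(-3.5) + (-3.75)·(-2.5) + (2.25)·(3.5)) / 3 = 13.5/3 = 4.5
  S[B,B] = ((2.5)·(2.5) + (-3.5)·(-3.5) + (-2.5)·(-2.5) + (3.5)·(3.5)) / 3 = 37/3 = 12.3333
  S = [[6.9167, 4.5],
 [4.5, 12.3333]].

Step 3 — invert S. det(S) = 6.9167·12.3333 - (4.5)² = 65.0556.
  S^{-1} = (1/det) · [[d, -b], [-b, a]] = [[0.1896, -0.0692],
 [-0.0692, 0.1063]].

Step 4 — quadratic form (x̄ - mu_0)^T · S^{-1} · (x̄ - mu_0):
  S^{-1} · (x̄ - mu_0) = (0.2972, -0.0679),
  (x̄ - mu_0)^T · [...] = (1.75)·(0.2972) + (0.5)·(-0.0679) = 0.4861.

Step 5 — scale by n: T² = 4 · 0.4861 = 1.9445.

T² ≈ 1.9445


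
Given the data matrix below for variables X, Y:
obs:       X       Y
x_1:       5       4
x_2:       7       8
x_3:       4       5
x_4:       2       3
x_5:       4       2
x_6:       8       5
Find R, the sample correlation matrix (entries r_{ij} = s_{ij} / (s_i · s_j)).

Step 1 — column means:
  mean(X) = (5 + 7 + 4 + 2 + 4 + 8) / 6 = 30/6 = 5
  mean(Y) = (4 + 8 + 5 + 3 + 2 + 5) / 6 = 27/6 = 4.5

Step 2 — sample variances and covariances s[i,j] = (1/(n-1)) · Σ_k (x_{k,i} - mean_i) · (x_{k,j} - mean_j), with n-1 = 5:
  s[X,X] = ((0)·(0) + (2)·(2) + (-1)·(-1) + (-3)·(-3) + (-1)·(-1) + (3)·(3)) / 5 = 24/5 = 4.8
  s[X,Y] = ((0)·(-0.5) + (2)·(3.5) + (-1)·(0.5) + (-3)·(-1.5) + (-1)·(-2.5) + (3)·(0.5)) / 5 = 15/5 = 3
  s[Y,Y] = ((-0.5)·(-0.5) + (3.5)·(3.5) + (0.5)·(0.5) + (-1.5)·(-1.5) + (-2.5)·(-2.5) + (0.5)·(0.5)) / 5 = 21.5/5 = 4.3
  Sample standard deviations s_i = √(s[i,i]):
  s(X) = √(4.8) = 2.1909
  s(Y) = √(4.3) = 2.0736

Step 3 — r_{ij} = s_{ij} / (s_i · s_j):
  r[X,X] = 1 (diagonal).
  r[X,Y] = 3 / (2.1909 · 2.0736) = 3 / 4.5431 = 0.6603
  r[Y,Y] = 1 (diagonal).

R is symmetric with unit diagonal. Assembling:

R = [[1, 0.6603],
 [0.6603, 1]]


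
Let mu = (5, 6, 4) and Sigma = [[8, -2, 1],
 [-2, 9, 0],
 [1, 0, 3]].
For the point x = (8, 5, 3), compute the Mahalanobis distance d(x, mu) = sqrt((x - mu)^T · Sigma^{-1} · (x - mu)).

Step 1 — centre the observation: (x - mu) = (3, -1, -1).

Step 2 — invert Sigma (cofactor / det for 3×3, or solve directly):
  Sigma^{-1} = [[0.1385, 0.0308, -0.0462],
 [0.0308, 0.1179, -0.0103],
 [-0.0462, -0.0103, 0.3487]].

Step 3 — form the quadratic (x - mu)^T · Sigma^{-1} · (x - mu):
  Sigma^{-1} · (x - mu) = (0.4308, -0.0154, -0.4769).
  (x - mu)^T · [Sigma^{-1} · (x - mu)] = (3)·(0.4308) + (-1)·(-0.0154) + (-1)·(-0.4769) = 1.7846.

Step 4 — take square root: d = √(1.7846) ≈ 1.3359.

d(x, mu) = √(1.7846) ≈ 1.3359


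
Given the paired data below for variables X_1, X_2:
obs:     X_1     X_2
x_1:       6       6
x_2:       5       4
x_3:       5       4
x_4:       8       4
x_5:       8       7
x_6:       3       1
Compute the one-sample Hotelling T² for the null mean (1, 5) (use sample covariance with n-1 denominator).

Step 1 — sample mean vector:
  mean(X_1) = (6 + 5 + 5 + 8 + 8 + 3) / 6 = 35/6 = 5.8333
  mean(X_2) = (6 + 4 + 4 + 4 + 7 + 1) / 6 = 26/6 = 4.3333
  x̄ = (5.8333, 4.3333),  deviation x̄ - mu_0 = (5.8333, 4.3333) - (1, 5) = (4.8333, -0.6667).

Step 2 — sample covariance matrix, S[i,j] = (1/(n-1)) · Σ_k (x_{k,i} - mean_i) · (x_{k,j} - mean_j), divisor n-1 = 5:
  S[X_1,X_1] = ((0.1667)·(0.1667) + (-0.8333)·(-0.8333) + (-0.8333)·(-0.8333) + (2.1667)·(2.1667) + (2.1667)·(2.1667) + (-2.8333)·(-2.8333)) / 5 = 18.8333/5 = 3.7667
  S[X_1,X_2] = ((0.1667)·(1.6667) + (-0.8333)·(-0.3333) + (-0.8333)·(-0.3333) + (2.1667)·(-0.3333) + (2.1667)·(2.6667) + (-2.8333)·(-3.3333)) / 5 = 15.3333/5 = 3.0667
  S[X_2,X_2] = ((1.6667)·(1.6667) + (-0.3333)·(-0.3333) + (-0.3333)·(-0.3333) + (-0.3333)·(-0.3333) + (2.6667)·(2.6667) + (-3.3333)·(-3.3333)) / 5 = 21.3333/5 = 4.2667
  S = [[3.7667, 3.0667],
 [3.0667, 4.2667]].

Step 3 — invert S. det(S) = 3.7667·4.2667 - (3.0667)² = 6.6667.
  S^{-1} = (1/det) · [[d, -b], [-b, a]] = [[0.64, -0.46],
 [-0.46, 0.565]].

Step 4 — quadratic form (x̄ - mu_0)^T · S^{-1} · (x̄ - mu_0):
  S^{-1} · (x̄ - mu_0) = (3.4, -2.6),
  (x̄ - mu_0)^T · [...] = (4.8333)·(3.4) + (-0.6667)·(-2.6) = 18.1667.

Step 5 — scale by n: T² = 6 · 18.1667 = 109.

T² ≈ 109


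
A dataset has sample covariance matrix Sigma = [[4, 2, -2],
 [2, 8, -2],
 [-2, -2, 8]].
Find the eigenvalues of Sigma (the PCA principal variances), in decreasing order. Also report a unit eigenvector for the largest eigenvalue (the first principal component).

Step 1 — characteristic polynomial p(λ) = det(λI - Sigma) = λ³ - tr·λ² + c_1·λ - det, where tr = trace, c_1 = sum of the principal 2×2 minors, det = det(Sigma):
  tr = 4 + 8 + 8 = 20,
  c_1 = (4·8 - (2)²) + (4·8 - (-2)²) + (8·8 - (-2)²) = 28 + 28 + 60 = 116,
  det = 4·(8·8 - (-2)²) - (2)·((2)·8 - (-2)·(-2)) + (-2)·((2)·(-2) - 8·(-2)) = 4·(60) - (2)·(12) + (-2)·(12) = 192.
  So p(λ) = λ³ - 20λ² + 116λ - 192.
Step 2 — look for an integer root (rational root theorem: any rational root is an integer divisor of 192). Testing λ = 6:
  p(6) = 216 - 720 + 696 - 192 = 0  ✓
  Dividing out (λ - 6): p(λ) = (λ - 6)(λ² - 14λ + 32).
Step 3 — remaining eigenvalues from the quadratic λ² - 14λ + 32 = 0:
  Δ = 14² - 4·32 = 196 - 128 = 68,  λ = (14 ± √68)/2 = (14 ± 8.2462)/2 ≈ 11.1231 or 2.8769.
  Sorted: λ_1 = 11.1231,  λ_2 = 6,  λ_3 = 2.8769  (check: sum = 20 = tr ✓).

Step 4 — unit eigenvector for λ_1 ≈ 11.1231: v spans the null space of (Sigma - λ_1 I), whose rows are
  r_1 = (-7.1231, 2, -2),  r_2 = (2, -3.1231, -2),  r_3 = (-2, -2, -3.1231).
  v is orthogonal to every row, so take v ∝ r_1 × r_2 = ((2)·(-2) - (-2)·(-3.1231), (-2)·(2) - (-7.1231)·(-2), (-7.1231)·(-3.1231) - (2)·(2)) ≈ (-10.2462, -18.2462, 18.2462).
  Rescale (multiply by -1 so the first nonzero entry is positive): u = (10.2462, 18.2462, -18.2462).
  ||u|| = √((10.2462)² + (18.2462)² + (-18.2462)²) = √(770.8333) ≈ 27.7639,  v_1 = u/||u|| ≈ (0.369, 0.6572, -0.6572) (||v_1|| = 1).

λ_1 = 11.1231,  λ_2 = 6,  λ_3 = 2.8769;  v_1 ≈ (0.369, 0.6572, -0.6572)
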